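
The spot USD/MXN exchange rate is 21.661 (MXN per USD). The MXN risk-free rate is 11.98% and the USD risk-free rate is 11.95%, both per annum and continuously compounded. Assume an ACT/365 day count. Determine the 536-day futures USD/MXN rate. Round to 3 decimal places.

F = S·e^((r_MXN − r_USD)T) = 21.661 · e^((0.1198 − 0.1195) × 536/365)
= 21.661 · e^0.000441 = 21.661 × 1.000441
F = 21.671 MXN per USD

21.671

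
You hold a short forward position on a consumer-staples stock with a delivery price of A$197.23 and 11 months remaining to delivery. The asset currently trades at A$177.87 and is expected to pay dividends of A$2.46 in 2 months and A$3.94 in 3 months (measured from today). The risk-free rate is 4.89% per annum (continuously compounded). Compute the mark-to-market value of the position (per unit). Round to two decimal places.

A$17.05

PV(remaining dividends) I = 2.46·e^(−0.0489·2/12) + 3.94·e^(−0.0489·3/12) = 6.3322
Current forward F = (S − I)·e^(rT) = (177.87 − 6.3322)·e^(0.0489·11/12) = 171.5378 × 1.045845 = 179.4020
Value (long) = (F − K)·e^(−rT) = (179.4020 − 197.23) × 0.956165 = -17.0465
Short position value = −(long value) = A$17.05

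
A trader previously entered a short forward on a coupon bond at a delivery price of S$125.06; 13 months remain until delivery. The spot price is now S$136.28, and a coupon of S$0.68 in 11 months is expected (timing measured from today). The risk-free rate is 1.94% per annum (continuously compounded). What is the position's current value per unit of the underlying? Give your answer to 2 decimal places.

PV(remaining coupons) I = 0.68·e^(−0.0194·11/12) = 0.6680
Current forward F = (S − I)·e^(rT) = (136.28 − 0.6680)·e^(0.0194·13/12) = 135.6120 × 1.021239 = 138.4923
Value (long) = (F − K)·e^(−rT) = (138.4923 − 125.06) × 0.979203 = 13.1529
Short position value = −(long value) = -S$13.15

-S$13.15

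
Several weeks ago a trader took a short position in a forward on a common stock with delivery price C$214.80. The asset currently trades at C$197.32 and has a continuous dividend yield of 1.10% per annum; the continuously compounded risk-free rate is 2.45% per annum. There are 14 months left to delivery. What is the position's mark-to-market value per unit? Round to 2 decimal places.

C$13.94

Current fair forward for the remaining 14 months: F = S·e^((r − q)·T), (r − q) = 0.0245 − 0.0110 = 0.0135
F = 197.32 · e^(0.0135 × 14/12) = 197.32 × 1.015875 = 200.4525
Value of long forward = (F − K)·e^(−rT) = (200.4525 − 214.80) · e^(−0.0245·14/12)
= -14.3475 × 0.971821 = -13.94
Short position value = −(long value) = C$13.94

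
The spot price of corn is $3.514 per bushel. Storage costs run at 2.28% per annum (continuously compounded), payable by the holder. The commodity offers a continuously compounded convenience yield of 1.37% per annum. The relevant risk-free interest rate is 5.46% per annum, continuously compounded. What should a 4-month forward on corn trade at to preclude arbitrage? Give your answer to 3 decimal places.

Net carry = r + u − y = 0.0546 + 0.0228 − 0.0137 = 0.0637
F = S·e^((r+u−y)T) = 3.514 · e^(0.0637 × 4/12) = 3.514 · e^0.021233
= 3.514 × 1.021460 = $3.589 per bushel

$3.589 per bushel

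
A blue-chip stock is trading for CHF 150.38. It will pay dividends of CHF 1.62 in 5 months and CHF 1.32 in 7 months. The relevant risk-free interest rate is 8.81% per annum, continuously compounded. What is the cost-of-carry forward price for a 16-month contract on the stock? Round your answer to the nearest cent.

CHF 165.96

PV(dividends) I = 1.62·e^(−0.0881·5/12) + 1.32·e^(−0.0881·7/12)
I = 1.5616 + 1.2539 = 2.8155
F = (S − I)·e^(rT) = (150.38 − 2.8155) · e^(0.0881·16/12)
= 147.5645 · e^0.117467 = 147.5645 × 1.124645 = CHF 165.96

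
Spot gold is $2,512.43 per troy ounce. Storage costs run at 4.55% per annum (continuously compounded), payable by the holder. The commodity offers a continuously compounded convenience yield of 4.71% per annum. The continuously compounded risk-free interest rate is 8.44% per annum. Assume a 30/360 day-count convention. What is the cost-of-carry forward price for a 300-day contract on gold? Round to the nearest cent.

$2,691.91 per troy ounce

Net carry = r + u − y = 0.0844 + 0.0455 − 0.0471 = 0.0828
F = S·e^((r+u−y)T) = 2512.43 · e^(0.0828 × 300/360) = 2512.43 · e^0.06900000
= 2512.43 × 1.07143621 = $2,691.91 per troy ounce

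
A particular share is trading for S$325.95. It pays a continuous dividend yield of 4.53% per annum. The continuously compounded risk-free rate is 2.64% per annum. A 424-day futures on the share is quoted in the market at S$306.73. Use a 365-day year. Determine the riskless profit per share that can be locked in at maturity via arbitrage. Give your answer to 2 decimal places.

Fair futures: F* = S·e^(carry·T), with carry = (r − q) = 0.0264 − 0.0453 = -0.0189
F* = 325.95 · e^(-0.0189 × 424/365) = 325.95 · e^-0.021955 = 325.95 × 0.978284 = S$318.8717
Market S$306.73 < fair S$318.8717: forward underpriced → reverse cash-and-carry (short spot, go long the forward).
At maturity, profit = |F_mkt − F*| = |306.73 − 318.8717| = S$12.14 per share

S$12.14 per share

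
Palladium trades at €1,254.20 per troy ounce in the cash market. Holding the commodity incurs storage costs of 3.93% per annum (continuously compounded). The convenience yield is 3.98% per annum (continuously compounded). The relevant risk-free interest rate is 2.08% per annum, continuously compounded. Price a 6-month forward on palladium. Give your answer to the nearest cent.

Net carry = r + u − y = 0.0208 + 0.0393 − 0.0398 = 0.0203
F = S·e^((r+u−y)T) = 1254.20 · e^(0.0203 × 6/12) = 1254.20 · e^0.01015000
= 1254.20 × 1.01020169 = €1,266.99 per troy ounce

€1,266.99 per troy ounce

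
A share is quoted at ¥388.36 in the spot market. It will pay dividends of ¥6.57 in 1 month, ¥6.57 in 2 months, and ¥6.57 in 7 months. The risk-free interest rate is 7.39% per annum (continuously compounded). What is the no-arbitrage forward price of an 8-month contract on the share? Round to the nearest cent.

¥387.69

PV(dividends) I = 6.57·e^(−0.0739·1/12) + 6.57·e^(−0.0739·2/12) + 6.57·e^(−0.0739·7/12)
I = 6.5297 + 6.4896 + 6.2928 = 19.3121
F = (S − I)·e^(rT) = (388.36 − 19.3121) · e^(0.0739·8/12)
= 369.0479 · e^0.049267 = 369.0479 × 1.050501 = ¥387.69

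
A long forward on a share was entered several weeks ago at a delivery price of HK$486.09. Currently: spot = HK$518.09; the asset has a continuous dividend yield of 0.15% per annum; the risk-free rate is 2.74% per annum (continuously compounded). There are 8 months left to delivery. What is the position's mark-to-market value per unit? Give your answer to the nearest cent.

Current fair forward for the remaining 8 months: F = S·e^((r − q)·T), (r − q) = 0.0274 − 0.0015 = 0.0259
F = 518.09 · e^(0.0259 × 8/12) = 518.09 × 1.017417 = 527.1136
Value of long forward = (F − K)·e^(−rT) = (527.1136 − 486.09) · e^(−0.0274·8/12)
= 41.0236 × 0.981899 = 40.28

HK$40.28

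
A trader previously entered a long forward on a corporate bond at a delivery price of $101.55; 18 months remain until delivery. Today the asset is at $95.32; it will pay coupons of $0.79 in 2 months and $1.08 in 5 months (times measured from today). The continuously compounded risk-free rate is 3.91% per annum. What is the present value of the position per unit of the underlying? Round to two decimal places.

PV(remaining coupons) I = 0.79·e^(−0.0391·2/12) + 1.08·e^(−0.0391·5/12) = 1.8474
Current forward F = (S − I)·e^(rT) = (95.32 − 1.8474)·e^(0.0391·18/12) = 93.4726 × 1.060404 = 99.1187
Value (long) = (F − K)·e^(−rT) = (99.1187 − 101.55) × 0.943037 = -2.2928
Value = -$2.29

-$2.29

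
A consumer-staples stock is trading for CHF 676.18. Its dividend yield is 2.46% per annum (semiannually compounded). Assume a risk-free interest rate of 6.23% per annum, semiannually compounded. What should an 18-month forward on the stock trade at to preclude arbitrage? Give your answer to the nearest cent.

F = S · (1+r/2)^(2T) / (1+q/2)^(2T)
= 676.18 × 1.096391 / 1.037356 = 676.18 × 1.056909
F = CHF 714.66

CHF 714.66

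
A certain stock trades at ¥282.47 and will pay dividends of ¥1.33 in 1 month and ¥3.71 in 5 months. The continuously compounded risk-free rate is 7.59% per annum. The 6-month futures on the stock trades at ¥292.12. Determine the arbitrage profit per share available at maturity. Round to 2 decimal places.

¥3.83 per share

PV(dividends) I = 1.33·e^(−0.0759·1/12) + 3.71·e^(−0.0759·5/12) = 4.9161
Fair futures F* = (S − I)·e^(rT) = (282.47 − 4.9161)·e^0.037950 = 277.5539 × 1.038679 = 288.2894
Market ¥292.12 > fair 288.2894: forward overpriced → cash-and-carry (borrow at r, buy the stock and collect the dividends, short the forward).
Profit at T = |F_mkt − F*| = |292.12 − 288.2894| = ¥3.83 per share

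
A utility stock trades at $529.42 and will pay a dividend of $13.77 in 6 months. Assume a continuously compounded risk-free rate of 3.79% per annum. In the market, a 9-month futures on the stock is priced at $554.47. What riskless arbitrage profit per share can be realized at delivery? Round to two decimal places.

$23.69 per share

PV(dividends) I = 13.77·e^(−0.0379·6/12) = 13.5115
Fair futures F* = (S − I)·e^(rT) = (529.42 − 13.5115)·e^0.028425 = 515.9085 × 1.028833 = 530.7837
Market $554.47 > fair 530.7837: forward overpriced → cash-and-carry (borrow at r, buy the stock and collect the dividends, short the forward).
Profit at T = |F_mkt − F*| = |554.47 − 530.7837| = $23.69 per share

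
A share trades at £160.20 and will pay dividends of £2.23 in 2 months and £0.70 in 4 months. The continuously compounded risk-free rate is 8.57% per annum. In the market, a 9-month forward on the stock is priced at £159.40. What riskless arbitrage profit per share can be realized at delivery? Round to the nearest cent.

PV(dividends) I = 2.23·e^(−0.0857·2/12) + 0.70·e^(−0.0857·4/12) = 2.8787
Fair forward F* = (S − I)·e^(rT) = (160.20 − 2.8787)·e^0.064275 = 157.3213 × 1.066386 = 167.7652
Market £159.40 < fair 167.7652: forward underpriced → reverse cash-and-carry (short the stock, invest proceeds at r, pay the dividends, go long the forward).
Profit at T = |F_mkt − F*| = |159.40 − 167.7652| = £8.37 per share

£8.37 per share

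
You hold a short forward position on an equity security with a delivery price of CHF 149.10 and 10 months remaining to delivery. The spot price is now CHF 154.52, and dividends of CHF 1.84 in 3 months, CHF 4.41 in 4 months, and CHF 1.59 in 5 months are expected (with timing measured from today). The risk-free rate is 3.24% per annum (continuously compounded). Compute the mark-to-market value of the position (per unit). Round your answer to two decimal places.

-CHF 1.64

PV(remaining dividends) I = 1.84·e^(−0.0324·3/12) + 4.41·e^(−0.0324·4/12) + 1.59·e^(−0.0324·5/12) = 7.7565
Current forward F = (S − I)·e^(rT) = (154.52 − 7.7565)·e^(0.0324·10/12) = 146.7635 × 1.027368 = 150.7801
Value (long) = (F − K)·e^(−rT) = (150.7801 − 149.10) × 0.973361 = 1.6353
Short position value = −(long value) = -CHF 1.64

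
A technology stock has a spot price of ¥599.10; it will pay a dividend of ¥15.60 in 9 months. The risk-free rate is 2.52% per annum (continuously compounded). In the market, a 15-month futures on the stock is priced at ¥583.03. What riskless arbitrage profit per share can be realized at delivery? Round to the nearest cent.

PV(dividends) I = 15.60·e^(−0.0252·9/12) = 15.3079
Fair futures F* = (S − I)·e^(rT) = (599.10 − 15.3079)·e^0.031500 = 583.7921 × 1.032001 = 602.4740
Market ¥583.03 < fair 602.4740: forward underpriced → reverse cash-and-carry (short the stock, invest proceeds at r, pay the dividends, go long the forward).
Profit at T = |F_mkt − F*| = |583.03 − 602.4740| = ¥19.44 per share

¥19.44 per share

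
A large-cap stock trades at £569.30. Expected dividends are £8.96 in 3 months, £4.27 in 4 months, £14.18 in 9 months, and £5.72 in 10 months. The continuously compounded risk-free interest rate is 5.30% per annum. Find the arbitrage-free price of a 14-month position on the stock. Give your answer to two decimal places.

PV(dividends) I = 8.96·e^(−0.0530·3/12) + 4.27·e^(−0.0530·4/12) + 14.18·e^(−0.0530·9/12) + 5.72·e^(−0.0530·10/12)
I = 8.8421 + 4.1952 + 13.6274 + 5.4729 = 32.1376
F = (S − I)·e^(rT) = (569.30 − 32.1376) · e^(0.0530·14/12)
= 537.1624 · e^0.061833 = 537.1624 × 1.063785 = £571.43

£571.43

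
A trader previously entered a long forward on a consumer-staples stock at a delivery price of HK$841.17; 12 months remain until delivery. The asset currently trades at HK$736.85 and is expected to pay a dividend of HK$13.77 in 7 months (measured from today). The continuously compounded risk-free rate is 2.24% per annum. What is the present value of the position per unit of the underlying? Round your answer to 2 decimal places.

-HK$99.28

PV(remaining dividends) I = 13.77·e^(−0.0224·7/12) = 13.5912
Current forward F = (S − I)·e^(rT) = (736.85 − 13.5912)·e^(0.0224·12/12) = 723.2588 × 1.022653 = 739.6428
Value (long) = (F − K)·e^(−rT) = (739.6428 − 841.17) × 0.977849 = -99.2783
Value = -HK$99.28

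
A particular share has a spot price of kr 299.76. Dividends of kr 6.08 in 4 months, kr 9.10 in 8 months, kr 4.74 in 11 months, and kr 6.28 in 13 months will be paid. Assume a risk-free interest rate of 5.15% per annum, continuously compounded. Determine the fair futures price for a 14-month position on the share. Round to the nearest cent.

PV(dividends) I = 6.08·e^(−0.0515·4/12) + 9.10·e^(−0.0515·8/12) + 4.74·e^(−0.0515·11/12) + 6.28·e^(−0.0515·13/12)
I = 5.9765 + 8.7929 + 4.5214 + 5.9392 = 25.2300
F = (S − I)·e^(rT) = (299.76 − 25.2300) · e^(0.0515·14/12)
= 274.5300 · e^0.060083 = 274.5300 × 1.061925 = kr 291.53

kr 291.53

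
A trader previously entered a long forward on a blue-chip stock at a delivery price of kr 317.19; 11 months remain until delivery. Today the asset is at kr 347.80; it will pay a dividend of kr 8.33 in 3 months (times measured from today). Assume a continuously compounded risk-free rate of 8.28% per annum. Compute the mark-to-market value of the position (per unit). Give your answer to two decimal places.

kr 45.63

PV(remaining dividends) I = 8.33·e^(−0.0828·3/12) = 8.1593
Current forward F = (S − I)·e^(rT) = (347.80 − 8.1593)·e^(0.0828·11/12) = 339.6407 × 1.078855 = 366.4231
Value (long) = (F − K)·e^(−rT) = (366.4231 − 317.19) × 0.926909 = 45.6346
Value = kr 45.63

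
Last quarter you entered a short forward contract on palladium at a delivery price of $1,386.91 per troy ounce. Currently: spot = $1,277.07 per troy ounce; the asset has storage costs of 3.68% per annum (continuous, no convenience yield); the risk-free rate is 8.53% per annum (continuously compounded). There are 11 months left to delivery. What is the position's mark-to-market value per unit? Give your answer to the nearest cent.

Current fair forward for the remaining 11 months: F = S·e^((r + u)·T), (r + u) = 0.0853 + 0.0368 = 0.1221
F = 1277.07 · e^(0.1221 × 11/12) = 1277.07 × 1.11842898 = 1428.3121
Value of long forward = (F − K)·e^(−rT) = (1428.3121 − 1386.91) · e^(−0.0853·11/12)
= 41.4021 × 0.92478716 = 38.29
Short position value = −(long value) = -$38.29

-$38.29 per troy ounce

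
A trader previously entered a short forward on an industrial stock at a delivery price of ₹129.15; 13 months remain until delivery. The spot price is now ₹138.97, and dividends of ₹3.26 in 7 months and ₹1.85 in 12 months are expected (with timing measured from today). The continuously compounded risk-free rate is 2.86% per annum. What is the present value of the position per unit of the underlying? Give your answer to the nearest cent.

-₹8.76

PV(remaining dividends) I = 3.26·e^(−0.0286·7/12) + 1.85·e^(−0.0286·12/12) = 5.0039
Current forward F = (S − I)·e^(rT) = (138.97 − 5.0039)·e^(0.0286·13/12) = 133.9661 × 1.031468 = 138.1817
Value (long) = (F − K)·e^(−rT) = (138.1817 − 129.15) × 0.969492 = 8.7562
Short position value = −(long value) = -₹8.76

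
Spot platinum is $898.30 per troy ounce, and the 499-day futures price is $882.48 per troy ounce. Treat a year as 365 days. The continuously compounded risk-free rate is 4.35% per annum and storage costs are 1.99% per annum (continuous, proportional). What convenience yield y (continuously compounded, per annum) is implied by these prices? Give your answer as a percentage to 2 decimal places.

7.64%

F = S·e^((r+u−y)T) ⇒ (r+u−y) = ln(F/S)/T
ln(882.48/898.30) = -0.017768; /T ⇒ -0.012997
y = r + u − ln(F/S)/T = 0.0435 + 0.0199 + 0.012997 = 0.076397
y = 7.64%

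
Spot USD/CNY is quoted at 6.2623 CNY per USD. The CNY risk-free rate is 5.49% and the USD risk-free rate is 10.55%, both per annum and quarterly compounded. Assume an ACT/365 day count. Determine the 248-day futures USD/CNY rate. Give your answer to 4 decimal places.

6.0547

By covered interest parity, F = S · (1+r_CNY/4)^(4T) / (1+r_USD/4)^(4T)
= 6.2623 × 1.037743 / 1.073316 = 6.2623 × 0.966857
F = 6.0547 CNY per USD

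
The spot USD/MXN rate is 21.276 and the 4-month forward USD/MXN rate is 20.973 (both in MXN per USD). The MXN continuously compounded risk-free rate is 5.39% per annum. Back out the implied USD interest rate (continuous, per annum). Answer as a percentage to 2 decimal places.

9.69%

F = S·e^((r_MXN − r_USD)T) ⇒ r_USD = r_MXN − ln(F/S)/T
ln(20.973/21.276) = -0.014344; /(4/12) = -0.043032
r_USD = 0.0539 + 0.043032 = 0.096932
r_USD = 9.69%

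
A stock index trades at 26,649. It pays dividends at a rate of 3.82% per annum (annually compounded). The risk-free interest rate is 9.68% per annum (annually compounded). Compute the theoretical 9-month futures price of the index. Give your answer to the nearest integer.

27,769

F = S · (1+r)^T / (1+q)^T
= 26649 × 1.071755 / 1.028515 = 26649 × 1.042041
F = 27,769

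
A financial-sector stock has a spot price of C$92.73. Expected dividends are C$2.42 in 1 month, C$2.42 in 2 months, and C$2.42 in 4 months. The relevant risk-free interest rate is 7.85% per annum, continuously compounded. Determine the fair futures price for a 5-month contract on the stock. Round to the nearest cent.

PV(dividends) I = 2.42·e^(−0.0785·1/12) + 2.42·e^(−0.0785·2/12) + 2.42·e^(−0.0785·4/12)
I = 2.4042 + 2.3885 + 2.3575 = 7.1502
F = (S − I)·e^(rT) = (92.73 − 7.1502) · e^(0.0785·5/12)
= 85.5798 · e^0.032708 = 85.5798 × 1.033249 = C$88.43

C$88.43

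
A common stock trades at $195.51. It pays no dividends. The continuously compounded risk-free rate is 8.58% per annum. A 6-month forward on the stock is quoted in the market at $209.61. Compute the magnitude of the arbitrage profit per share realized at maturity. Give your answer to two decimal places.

$5.53 per share

Fair forward: F* = S·e^(carry·T), with carry = r = 0.0858
F* = 195.51 · e^(0.0858 × 6/12) = 195.51 · e^0.042900 = 195.51 × 1.043834 = $204.0800
Market $209.61 > fair $204.0800: forward overpriced → cash-and-carry (buy spot, short the forward).
At maturity, profit = |F_mkt − F*| = |209.61 − 204.0800| = $5.53 per share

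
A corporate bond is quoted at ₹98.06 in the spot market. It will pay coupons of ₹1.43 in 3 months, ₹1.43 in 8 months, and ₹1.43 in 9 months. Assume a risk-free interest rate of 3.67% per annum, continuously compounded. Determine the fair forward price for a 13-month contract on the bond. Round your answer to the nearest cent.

₹97.66

PV(coupons) I = 1.43·e^(−0.0367·3/12) + 1.43·e^(−0.0367·8/12) + 1.43·e^(−0.0367·9/12)
I = 1.4169 + 1.3954 + 1.3912 = 4.2035
F = (S − I)·e^(rT) = (98.06 − 4.2035) · e^(0.0367·13/12)
= 93.8565 · e^0.039758 = 93.8565 × 1.040559 = ₹97.66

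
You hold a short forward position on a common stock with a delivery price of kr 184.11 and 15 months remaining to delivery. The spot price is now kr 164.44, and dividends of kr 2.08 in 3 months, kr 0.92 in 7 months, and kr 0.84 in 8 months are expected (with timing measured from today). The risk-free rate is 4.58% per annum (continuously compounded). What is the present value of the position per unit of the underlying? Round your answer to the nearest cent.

PV(remaining dividends) I = 2.08·e^(−0.0458·3/12) + 0.92·e^(−0.0458·7/12) + 0.84·e^(−0.0458·8/12) = 3.7668
Current forward F = (S − I)·e^(rT) = (164.44 − 3.7668)·e^(0.0458·15/12) = 160.6732 × 1.058921 = 170.1402
Value (long) = (F − K)·e^(−rT) = (170.1402 − 184.11) × 0.944358 = -13.1925
Short position value = −(long value) = kr 13.19

kr 13.19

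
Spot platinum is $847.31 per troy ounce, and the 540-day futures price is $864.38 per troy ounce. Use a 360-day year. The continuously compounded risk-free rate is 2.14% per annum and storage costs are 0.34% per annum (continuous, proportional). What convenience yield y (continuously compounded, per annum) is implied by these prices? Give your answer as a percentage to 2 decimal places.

F = S·e^((r+u−y)T) ⇒ (r+u−y) = ln(F/S)/T
ln(864.38/847.31) = 0.019946; /T ⇒ 0.013297
y = r + u − ln(F/S)/T = 0.0214 + 0.0034 − 0.013297 = 0.011503
y = 1.15%

1.15%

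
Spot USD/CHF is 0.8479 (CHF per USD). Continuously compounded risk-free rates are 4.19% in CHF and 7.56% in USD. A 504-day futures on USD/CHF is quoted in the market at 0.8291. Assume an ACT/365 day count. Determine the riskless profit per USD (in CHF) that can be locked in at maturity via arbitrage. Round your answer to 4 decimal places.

Fair futures: F* = S·e^(carry·T), with carry = (r_CHF − r_USD) = 0.0419 − 0.0756 = -0.0337
F* = 0.8479 · e^(-0.0337 × 504/365) = 0.8479 · e^-0.046534 = 0.8479 × 0.954532 = 0.8093
Market 0.8291 > fair 0.8093: forward overpriced → cash-and-carry (buy spot, short the forward).
At maturity, profit = |F_mkt − F*| = |0.8291 − 0.8093| = 0.0198 per USD (in CHF)

0.0198 per USD (in CHF)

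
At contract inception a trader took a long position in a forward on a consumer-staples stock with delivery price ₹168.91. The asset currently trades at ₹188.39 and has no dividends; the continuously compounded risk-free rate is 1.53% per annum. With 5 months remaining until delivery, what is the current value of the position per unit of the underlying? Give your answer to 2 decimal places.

₹20.55

Current fair forward for the remaining 5 months: F = S·e^(r·T), r = 0.0153
F = 188.39 · e^(0.0153 × 5/12) = 188.39 × 1.006395 = 189.5948
Value of long forward = (F − K)·e^(−rT) = (189.5948 − 168.91) · e^(−0.0153·5/12)
= 20.6848 × 0.993645 = 20.55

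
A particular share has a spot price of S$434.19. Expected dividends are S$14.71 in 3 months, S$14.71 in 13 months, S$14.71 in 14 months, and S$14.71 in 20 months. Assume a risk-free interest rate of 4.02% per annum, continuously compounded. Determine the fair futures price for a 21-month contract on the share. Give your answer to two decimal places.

PV(dividends) I = 14.71·e^(−0.0402·3/12) + 14.71·e^(−0.0402·13/12) + 14.71·e^(−0.0402·14/12) + 14.71·e^(−0.0402·20/12)
I = 14.5629 + 14.0831 + 14.0360 + 13.7567 = 56.4387
F = (S − I)·e^(rT) = (434.19 − 56.4387) · e^(0.0402·21/12)
= 377.7513 · e^0.070350 = 377.7513 × 1.072884 = S$405.28

S$405.28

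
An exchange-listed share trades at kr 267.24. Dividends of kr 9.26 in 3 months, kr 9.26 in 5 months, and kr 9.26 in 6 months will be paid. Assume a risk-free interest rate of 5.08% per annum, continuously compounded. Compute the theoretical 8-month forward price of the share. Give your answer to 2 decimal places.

kr 248.27

PV(dividends) I = 9.26·e^(−0.0508·3/12) + 9.26·e^(−0.0508·5/12) + 9.26·e^(−0.0508·6/12)
I = 9.1431 + 9.0661 + 9.0278 = 27.2370
F = (S − I)·e^(rT) = (267.24 − 27.2370) · e^(0.0508·8/12)
= 240.0030 · e^0.033867 = 240.0030 × 1.034447 = kr 248.27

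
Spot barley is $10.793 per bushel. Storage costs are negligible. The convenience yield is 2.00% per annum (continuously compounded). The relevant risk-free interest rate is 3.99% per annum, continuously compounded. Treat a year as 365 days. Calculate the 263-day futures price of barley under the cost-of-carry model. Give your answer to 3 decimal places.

$10.949 per bushel

Net carry = r + u − y = 0.0399 + 0.0000 − 0.0200 = 0.0199
F = S·e^((r+u−y)T) = 10.793 · e^(0.0199 × 263/365) = 10.793 · e^0.014339
= 10.793 × 1.014442 = $10.949 per bushel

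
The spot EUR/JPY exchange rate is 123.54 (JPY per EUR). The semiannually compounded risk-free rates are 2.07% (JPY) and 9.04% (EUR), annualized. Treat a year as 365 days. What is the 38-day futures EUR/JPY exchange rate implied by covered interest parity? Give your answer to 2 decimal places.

By covered interest parity, F = S · (1+r_JPY/2)^(2T) / (1+r_EUR/2)^(2T)
= 123.54 × 1.002146 / 1.009248 = 123.54 × 0.992963
F = 122.67 JPY per EUR

122.67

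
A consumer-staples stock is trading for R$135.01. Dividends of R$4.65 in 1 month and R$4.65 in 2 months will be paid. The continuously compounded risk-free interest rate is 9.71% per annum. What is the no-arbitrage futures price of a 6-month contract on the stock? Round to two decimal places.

PV(dividends) I = 4.65·e^(−0.0971·1/12) + 4.65·e^(−0.0971·2/12)
I = 4.6125 + 4.5754 = 9.1879
F = (S − I)·e^(rT) = (135.01 − 9.1879) · e^(0.0971·6/12)
= 125.8221 · e^0.048550 = 125.8221 × 1.049748 = R$132.08

R$132.08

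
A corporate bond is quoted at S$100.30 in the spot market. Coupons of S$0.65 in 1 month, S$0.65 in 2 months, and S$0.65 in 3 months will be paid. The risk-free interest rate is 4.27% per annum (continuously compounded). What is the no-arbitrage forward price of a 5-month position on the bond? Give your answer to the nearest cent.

PV(coupons) I = 0.65·e^(−0.0427·1/12) + 0.65·e^(−0.0427·2/12) + 0.65·e^(−0.0427·3/12)
I = 0.6477 + 0.6454 + 0.6431 = 1.9362
F = (S − I)·e^(rT) = (100.30 − 1.9362) · e^(0.0427·5/12)
= 98.3638 · e^0.017792 = 98.3638 × 1.017951 = S$100.13

S$100.13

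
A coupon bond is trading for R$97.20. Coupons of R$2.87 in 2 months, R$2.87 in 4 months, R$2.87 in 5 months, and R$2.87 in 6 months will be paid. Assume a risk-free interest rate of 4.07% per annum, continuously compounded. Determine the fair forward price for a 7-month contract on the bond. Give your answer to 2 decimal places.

PV(coupons) I = 2.87·e^(−0.0407·2/12) + 2.87·e^(−0.0407·4/12) + 2.87·e^(−0.0407·5/12) + 2.87·e^(−0.0407·6/12)
I = 2.8506 + 2.8313 + 2.8217 + 2.8122 = 11.3158
F = (S − I)·e^(rT) = (97.20 − 11.3158) · e^(0.0407·7/12)
= 85.8842 · e^0.023742 = 85.8842 × 1.024026 = R$87.95

R$87.95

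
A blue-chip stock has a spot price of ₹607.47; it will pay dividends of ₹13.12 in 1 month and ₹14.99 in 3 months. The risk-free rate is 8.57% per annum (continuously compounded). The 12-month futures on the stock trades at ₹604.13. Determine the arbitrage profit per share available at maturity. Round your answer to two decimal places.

₹27.52 per share

PV(dividends) I = 13.12·e^(−0.0857·1/12) + 14.99·e^(−0.0857·3/12) = 27.6989
Fair futures F* = (S − I)·e^(rT) = (607.47 − 27.6989)·e^0.085700 = 579.7711 × 1.089479 = 631.6484
Market ₹604.13 < fair 631.6484: forward underpriced → reverse cash-and-carry (short the stock, invest proceeds at r, pay the dividends, go long the forward).
Profit at T = |F_mkt − F*| = |604.13 − 631.6484| = ₹27.52 per share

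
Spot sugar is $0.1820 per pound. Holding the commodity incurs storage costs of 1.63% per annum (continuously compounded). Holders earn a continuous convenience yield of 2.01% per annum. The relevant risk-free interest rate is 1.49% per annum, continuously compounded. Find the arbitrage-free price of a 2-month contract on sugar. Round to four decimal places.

Net carry = r + u − y = 0.0149 + 0.0163 − 0.0201 = 0.0111
F = S·e^((r+u−y)T) = 0.1820 · e^(0.0111 × 2/12) = 0.1820 · e^0.001850
= 0.1820 × 1.001852 = $0.1823 per pound

$0.1823 per pound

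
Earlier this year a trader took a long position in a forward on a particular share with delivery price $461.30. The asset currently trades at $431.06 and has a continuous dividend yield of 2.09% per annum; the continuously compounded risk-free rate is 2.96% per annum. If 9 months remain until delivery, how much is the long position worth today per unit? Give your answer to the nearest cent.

Current fair forward for the remaining 9 months: F = S·e^((r − q)·T), (r − q) = 0.0296 − 0.0209 = 0.0087
F = 431.06 · e^(0.0087 × 9/12) = 431.06 × 1.006546 = 433.8817
Value of long forward = (F − K)·e^(−rT) = (433.8817 − 461.30) · e^(−0.0296·9/12)
= -27.4183 × 0.978045 = -26.82

-$26.82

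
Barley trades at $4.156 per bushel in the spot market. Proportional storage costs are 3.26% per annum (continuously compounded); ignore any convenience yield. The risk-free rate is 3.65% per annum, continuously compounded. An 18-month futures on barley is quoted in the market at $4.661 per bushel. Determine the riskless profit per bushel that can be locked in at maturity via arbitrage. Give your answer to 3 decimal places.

Fair futures: F* = S·e^(carry·T), with carry = (r + u) = 0.0365 + 0.0326 = 0.0691
F* = 4.156 · e^(0.0691 × 18/12) = 4.156 · e^0.103650 = 4.156 × 1.109212 = $4.6099
Market $4.661 > fair $4.6099: forward overpriced → cash-and-carry (buy spot, short the forward).
At maturity, profit = |F_mkt − F*| = |4.661 − 4.6099| = $0.051 per bushel

$0.051 per bushel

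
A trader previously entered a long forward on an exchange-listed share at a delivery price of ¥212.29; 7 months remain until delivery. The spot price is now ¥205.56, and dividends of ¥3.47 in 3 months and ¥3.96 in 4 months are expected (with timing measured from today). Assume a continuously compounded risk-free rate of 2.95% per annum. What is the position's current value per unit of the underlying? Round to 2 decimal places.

PV(remaining dividends) I = 3.47·e^(−0.0295·3/12) + 3.96·e^(−0.0295·4/12) = 7.3658
Current forward F = (S − I)·e^(rT) = (205.56 − 7.3658)·e^(0.0295·7/12) = 198.1942 × 1.017357 = 201.6343
Value (long) = (F − K)·e^(−rT) = (201.6343 − 212.29) × 0.982939 = -10.4739
Value = -¥10.47

-¥10.47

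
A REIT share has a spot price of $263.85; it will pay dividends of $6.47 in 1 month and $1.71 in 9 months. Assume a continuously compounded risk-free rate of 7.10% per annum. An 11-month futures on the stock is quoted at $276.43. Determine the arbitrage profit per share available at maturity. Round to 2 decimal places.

$3.43 per share

PV(dividends) I = 6.47·e^(−0.0710·1/12) + 1.71·e^(−0.0710·9/12) = 8.0532
Fair futures F* = (S − I)·e^(rT) = (263.85 − 8.0532)·e^0.065083 = 255.7968 × 1.067248 = 272.9986
Market $276.43 > fair 272.9986: forward overpriced → cash-and-carry (borrow at r, buy the stock and collect the dividends, short the forward).
Profit at T = |F_mkt − F*| = |276.43 − 272.9986| = $3.43 per share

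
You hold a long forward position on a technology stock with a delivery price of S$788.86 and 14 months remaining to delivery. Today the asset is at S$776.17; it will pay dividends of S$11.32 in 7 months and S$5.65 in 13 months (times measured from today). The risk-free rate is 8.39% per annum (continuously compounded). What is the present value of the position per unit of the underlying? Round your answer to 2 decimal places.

S$44.93

PV(remaining dividends) I = 11.32·e^(−0.0839·7/12) + 5.65·e^(−0.0839·13/12) = 15.9384
Current forward F = (S − I)·e^(rT) = (776.17 − 15.9384)·e^(0.0839·14/12) = 760.2316 × 1.102834 = 838.4093
Value (long) = (F − K)·e^(−rT) = (838.4093 − 788.86) × 0.906755 = 44.9291
Value = S$44.93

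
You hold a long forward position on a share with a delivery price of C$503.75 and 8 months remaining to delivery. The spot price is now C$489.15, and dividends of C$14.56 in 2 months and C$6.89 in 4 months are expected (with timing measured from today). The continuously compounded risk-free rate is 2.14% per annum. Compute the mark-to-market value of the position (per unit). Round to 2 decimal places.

-C$28.81

PV(remaining dividends) I = 14.56·e^(−0.0214·2/12) + 6.89·e^(−0.0214·4/12) = 21.3492
Current forward F = (S − I)·e^(rT) = (489.15 − 21.3492)·e^(0.0214·8/12) = 467.8008 × 1.014369 = 474.5226
Value (long) = (F − K)·e^(−rT) = (474.5226 − 503.75) × 0.985835 = -28.8134
Value = -C$28.81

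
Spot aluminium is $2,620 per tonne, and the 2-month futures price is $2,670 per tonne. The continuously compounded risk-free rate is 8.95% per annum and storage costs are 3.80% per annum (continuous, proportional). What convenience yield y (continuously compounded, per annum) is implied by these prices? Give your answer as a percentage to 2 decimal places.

1.41%

F = S·e^((r+u−y)T) ⇒ (r+u−y) = ln(F/S)/T
ln(2670/2620) = 0.018904; /T ⇒ 0.113424
y = r + u − ln(F/S)/T = 0.0895 + 0.0380 − 0.113424 = 0.014076
y = 1.41%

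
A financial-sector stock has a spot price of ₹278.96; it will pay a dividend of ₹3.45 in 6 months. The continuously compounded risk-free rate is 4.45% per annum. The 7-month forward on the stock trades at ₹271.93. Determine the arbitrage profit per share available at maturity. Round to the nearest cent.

PV(dividends) I = 3.45·e^(−0.0445·6/12) = 3.3741
Fair forward F* = (S − I)·e^(rT) = (278.96 − 3.3741)·e^0.025958 = 275.5859 × 1.026298 = 282.8333
Market ₹271.93 < fair 282.8333: forward underpriced → reverse cash-and-carry (short the stock, invest proceeds at r, pay the dividends, go long the forward).
Profit at T = |F_mkt − F*| = |271.93 − 282.8333| = ₹10.90 per share

₹10.90 per share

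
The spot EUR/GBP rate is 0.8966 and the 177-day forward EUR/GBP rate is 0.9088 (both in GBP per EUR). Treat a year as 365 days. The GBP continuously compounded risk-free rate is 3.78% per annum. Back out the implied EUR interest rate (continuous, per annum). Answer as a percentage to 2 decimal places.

F = S·e^((r_GBP − r_EUR)T) ⇒ r_EUR = r_GBP − ln(F/S)/T
ln(0.9088/0.8966) = 0.013515; /(177/365) = 0.027870
r_EUR = 0.0378 − 0.027870 = 0.009930
r_EUR = 0.99%

0.99%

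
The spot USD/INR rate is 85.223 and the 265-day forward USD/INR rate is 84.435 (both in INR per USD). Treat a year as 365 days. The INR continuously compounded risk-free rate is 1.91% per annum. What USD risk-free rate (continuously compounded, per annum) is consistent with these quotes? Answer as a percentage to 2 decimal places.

F = S·e^((r_INR − r_USD)T) ⇒ r_USD = r_INR − ln(F/S)/T
ln(84.435/85.223) = -0.009289; /(265/365) = -0.012794
r_USD = 0.0191 + 0.012794 = 0.031894
r_USD = 3.19%

3.19%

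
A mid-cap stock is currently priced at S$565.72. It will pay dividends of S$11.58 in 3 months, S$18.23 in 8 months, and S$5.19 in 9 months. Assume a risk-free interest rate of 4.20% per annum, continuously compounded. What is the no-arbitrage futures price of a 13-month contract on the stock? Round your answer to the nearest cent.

PV(dividends) I = 11.58·e^(−0.0420·3/12) + 18.23·e^(−0.0420·8/12) + 5.19·e^(−0.0420·9/12)
I = 11.4590 + 17.7266 + 5.0291 = 34.2147
F = (S − I)·e^(rT) = (565.72 − 34.2147) · e^(0.0420·13/12)
= 531.5053 · e^0.045500 = 531.5053 × 1.046551 = S$556.25

S$556.25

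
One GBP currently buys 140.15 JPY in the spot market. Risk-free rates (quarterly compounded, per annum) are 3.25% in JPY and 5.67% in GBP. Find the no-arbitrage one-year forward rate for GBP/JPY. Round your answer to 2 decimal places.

By covered interest parity, F = S · (1+r_JPY/4)^(4T) / (1+r_GBP/4)^(4T)
= 140.15 × 1.032898 / 1.057917 = 140.15 × 0.976351
F = 136.84 JPY per GBP

136.84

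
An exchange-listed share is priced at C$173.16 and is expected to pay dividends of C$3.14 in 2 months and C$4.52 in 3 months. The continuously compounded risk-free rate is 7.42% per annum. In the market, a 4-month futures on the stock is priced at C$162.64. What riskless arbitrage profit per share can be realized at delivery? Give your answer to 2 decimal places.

C$7.13 per share

PV(dividends) I = 3.14·e^(−0.0742·2/12) + 4.52·e^(−0.0742·3/12) = 7.5383
Fair futures F* = (S − I)·e^(rT) = (173.16 − 7.5383)·e^0.024733 = 165.6217 × 1.025041 = 169.7690
Market C$162.64 < fair 169.7690: forward underpriced → reverse cash-and-carry (short the stock, invest proceeds at r, pay the dividends, go long the forward).
Profit at T = |F_mkt − F*| = |162.64 − 169.7690| = C$7.13 per share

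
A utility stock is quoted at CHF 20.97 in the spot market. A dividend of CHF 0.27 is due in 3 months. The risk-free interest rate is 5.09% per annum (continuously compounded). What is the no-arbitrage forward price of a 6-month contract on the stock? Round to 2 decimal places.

CHF 21.24

PV(dividends) I = 0.27·e^(−0.0509·3/12)
I = 0.2666
F = (S − I)·e^(rT) = (20.97 − 0.2666) · e^(0.0509·6/12)
= 20.7034 · e^0.025450 = 20.7034 × 1.025777 = CHF 21.24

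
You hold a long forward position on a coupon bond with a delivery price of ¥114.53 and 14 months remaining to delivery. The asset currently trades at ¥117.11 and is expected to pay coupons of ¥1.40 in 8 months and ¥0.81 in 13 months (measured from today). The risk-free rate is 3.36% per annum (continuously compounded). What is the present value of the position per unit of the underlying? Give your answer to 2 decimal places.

PV(remaining coupons) I = 1.40·e^(−0.0336·8/12) + 0.81·e^(−0.0336·13/12) = 2.1500
Current forward F = (S − I)·e^(rT) = (117.11 − 2.1500)·e^(0.0336·14/12) = 114.9600 × 1.039978 = 119.5559
Value (long) = (F − K)·e^(−rT) = (119.5559 − 114.53) × 0.961558 = 4.8327
Value = ¥4.83

¥4.83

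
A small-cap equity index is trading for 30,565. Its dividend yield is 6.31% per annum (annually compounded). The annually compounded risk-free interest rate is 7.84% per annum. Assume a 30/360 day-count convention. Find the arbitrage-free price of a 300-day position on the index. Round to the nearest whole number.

F = S · (1+r)^T / (1+q)^T
= 30565 × 1.064919 / 1.052313 = 30565 × 1.011979
F = 30,931

30,931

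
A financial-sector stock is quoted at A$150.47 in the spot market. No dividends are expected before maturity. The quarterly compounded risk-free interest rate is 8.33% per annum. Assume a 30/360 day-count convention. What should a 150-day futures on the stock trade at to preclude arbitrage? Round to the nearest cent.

A$155.73

F = S · (1+r/4)^(4T)
= 150.47 × 1.034949
F = A$155.73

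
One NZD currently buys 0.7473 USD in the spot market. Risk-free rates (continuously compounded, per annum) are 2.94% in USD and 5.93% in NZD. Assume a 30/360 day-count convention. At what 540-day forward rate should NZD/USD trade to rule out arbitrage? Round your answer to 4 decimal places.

F = S·e^((r_USD − r_NZD)T) = 0.7473 · e^((0.0294 − 0.0593) × 540/360)
= 0.7473 · e^-0.044850 = 0.7473 × 0.956141
F = 0.7145 USD per NZD

0.7145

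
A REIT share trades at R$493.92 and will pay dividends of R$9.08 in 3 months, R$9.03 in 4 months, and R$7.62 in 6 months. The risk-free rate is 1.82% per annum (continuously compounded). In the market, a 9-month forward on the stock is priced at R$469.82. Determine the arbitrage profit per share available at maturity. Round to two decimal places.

PV(dividends) I = 9.08·e^(−0.0182·3/12) + 9.03·e^(−0.0182·4/12) + 7.62·e^(−0.0182·6/12) = 25.5651
Fair forward F* = (S − I)·e^(rT) = (493.92 − 25.5651)·e^0.013650 = 468.3549 × 1.013744 = 474.7920
Market R$469.82 < fair 474.7920: forward underpriced → reverse cash-and-carry (short the stock, invest proceeds at r, pay the dividends, go long the forward).
Profit at T = |F_mkt − F*| = |469.82 − 474.7920| = R$4.97 per share

R$4.97 per share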